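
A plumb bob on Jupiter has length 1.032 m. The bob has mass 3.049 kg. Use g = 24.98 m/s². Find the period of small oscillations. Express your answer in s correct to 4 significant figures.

1.277 s

T = 2π√(L/g) = 2π√(1.032/24.98) = 2π × 0.20326 = 1.277 s.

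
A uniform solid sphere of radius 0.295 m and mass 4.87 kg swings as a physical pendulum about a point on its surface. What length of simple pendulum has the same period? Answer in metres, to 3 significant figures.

The equivalent simple-pendulum length is L_eq = I/(md), where I is about the pivot and d = 0.2950 m.
I_cm = (2/5)mR² = 0.1695 kg·m², so I = I_cm + md² = 0.1695 + 0.4238 = 0.5933 kg·m².
L_eq = 0.5933/(4.87 × 0.2950) = 0.413 m.

0.413 m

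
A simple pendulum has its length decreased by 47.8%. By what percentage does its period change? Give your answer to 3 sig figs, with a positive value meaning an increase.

T ∝ √L, so T'/T = √(0.5220) = 0.7225.
Percentage change in T = (0.7225 − 1) × 100% = -27.8%.

-27.8%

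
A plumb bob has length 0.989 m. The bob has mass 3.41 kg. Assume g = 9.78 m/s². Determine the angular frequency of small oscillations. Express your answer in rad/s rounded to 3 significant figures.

ω = √(g/L) = √(9.78/0.989) = 3.14 rad/s.

3.14 rad/s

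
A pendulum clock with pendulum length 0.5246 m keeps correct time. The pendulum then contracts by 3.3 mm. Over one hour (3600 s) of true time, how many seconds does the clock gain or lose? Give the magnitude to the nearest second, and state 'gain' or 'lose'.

T ∝ √L, so T'/T = √(0.52130/0.5246) = 0.996850.
In 3600 s of true time the clock registers 3600/0.996850 = 3611.4 s, so it gains 11 s.

gain 11 s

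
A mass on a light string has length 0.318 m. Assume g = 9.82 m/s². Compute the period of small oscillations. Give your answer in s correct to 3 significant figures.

T = 2π√(L/g) = 2π√(0.318/9.82) = 2π × 0.1800 = 1.13 s.

1.13 s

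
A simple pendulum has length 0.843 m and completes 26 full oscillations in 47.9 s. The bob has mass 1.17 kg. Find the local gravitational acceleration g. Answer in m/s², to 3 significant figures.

T = 47.9/26 = 1.842 s.
From T = 2π√(L/g), g = 4π²L/T² = 4π² × 0.843/1.842² = 9.81 m/s².

9.81 m/s²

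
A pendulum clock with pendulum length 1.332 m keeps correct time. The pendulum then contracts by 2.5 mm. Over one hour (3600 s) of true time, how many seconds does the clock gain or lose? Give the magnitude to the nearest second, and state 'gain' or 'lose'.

T ∝ √L, so T'/T = √(1.32950/1.332) = 0.999061.
In 3600 s of true time the clock registers 3600/0.999061 = 3603.4 s, so it gains 3 s.

gain 3 s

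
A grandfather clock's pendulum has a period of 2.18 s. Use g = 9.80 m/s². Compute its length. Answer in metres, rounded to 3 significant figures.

From T = 2π√(L/g), L = gT²/(4π²) = 9.80 × 2.180²/(4π²) = 1.18 m.

1.18 m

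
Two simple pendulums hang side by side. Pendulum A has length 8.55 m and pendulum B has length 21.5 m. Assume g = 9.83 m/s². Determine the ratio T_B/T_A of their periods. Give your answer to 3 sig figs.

1.59

T ∝ √L, so T_B/T_A = √(L_B/L_A) = √(21.5/8.55) = 1.59.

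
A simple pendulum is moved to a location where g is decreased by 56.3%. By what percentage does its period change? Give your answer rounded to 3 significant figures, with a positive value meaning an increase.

51.3%

T ∝ 1/√g, so T'/T = 1/√(0.4370) = 1.513.
Percentage change in T = (1.513 − 1) × 100% = 51.3%.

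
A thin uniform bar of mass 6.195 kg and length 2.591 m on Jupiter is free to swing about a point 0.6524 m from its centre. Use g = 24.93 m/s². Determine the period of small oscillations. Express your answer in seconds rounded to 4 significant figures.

For a physical pendulum T = 2π√(I/(mgd)), with d = 0.65240 m from pivot to centre of mass.
I_cm = mL²/12 = 6.195 × 2.591²/12 = 3.4657 kg·m²; I = I_cm + md² = 3.4657 + 6.195 × 0.65240² = 6.1025 kg·m².
T = 2π√(6.1025/(6.195 × 24.93 × 0.65240)) = 1.546 s.

1.546 s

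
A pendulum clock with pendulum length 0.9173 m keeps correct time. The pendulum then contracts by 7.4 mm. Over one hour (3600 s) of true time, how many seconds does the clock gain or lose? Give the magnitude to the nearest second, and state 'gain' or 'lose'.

gain 15 s

T ∝ √L, so T'/T = √(0.90990/0.9173) = 0.995958.
In 3600 s of true time the clock registers 3600/0.995958 = 3614.6 s, so it gains 15 s.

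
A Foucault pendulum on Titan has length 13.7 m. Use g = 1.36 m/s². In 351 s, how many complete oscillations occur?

17

T = 2π√(L/g) = 2π√(13.7/1.36) = 19.94 s.
Number of complete oscillations = ⌊351/19.94⌋ = ⌊17.60⌋ = 17.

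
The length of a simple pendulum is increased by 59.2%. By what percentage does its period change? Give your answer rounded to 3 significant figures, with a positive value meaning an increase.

26.2%

T ∝ √L, so T'/T = √(1.592) = 1.262.
Percentage change in T = (1.262 − 1) × 100% = 26.2%.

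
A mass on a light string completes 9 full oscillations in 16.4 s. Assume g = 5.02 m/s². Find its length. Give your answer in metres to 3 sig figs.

T = 16.4/9 = 1.822 s.
From T = 2π√(L/g), L = gT²/(4π²) = 5.02 × 1.822²/(4π²) = 0.422 m.

0.422 m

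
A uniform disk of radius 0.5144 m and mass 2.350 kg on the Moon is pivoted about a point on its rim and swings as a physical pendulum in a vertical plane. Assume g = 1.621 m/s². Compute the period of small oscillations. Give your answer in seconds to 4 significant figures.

I_cm = ½mr² = 0.31091 kg·m². The pivot is at distance d = 0.5144 m from the centre of mass.
By the parallel-axis theorem, I = I_cm + md² = 0.31091 + 0.62183 = 0.93274 kg·m².
T = 2π√(I/(mgd)) = 2π√(0.93274/(2.350 × 1.621 × 0.5144)) = 4.335 s.

4.335 s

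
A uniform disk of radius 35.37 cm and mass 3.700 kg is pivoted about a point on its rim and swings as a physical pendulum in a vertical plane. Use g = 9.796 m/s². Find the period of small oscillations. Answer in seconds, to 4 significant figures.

I_cm = ½mr² = 0.23144 kg·m². The pivot is at distance d = 0.3537 m from the centre of mass.
By the parallel-axis theorem, I = I_cm + md² = 0.23144 + 0.46288 = 0.69433 kg·m².
T = 2π√(I/(mgd)) = 2π√(0.69433/(3.700 × 9.796 × 0.3537)) = 1.462 s.

1.462 s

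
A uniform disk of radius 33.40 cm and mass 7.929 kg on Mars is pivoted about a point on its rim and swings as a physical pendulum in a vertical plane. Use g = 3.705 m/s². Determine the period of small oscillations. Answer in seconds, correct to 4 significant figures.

2.310 s

I_cm = ½mr² = 0.44226 kg·m². The pivot is at distance d = 0.3340 m from the centre of mass.
By the parallel-axis theorem, I = I_cm + md² = 0.44226 + 0.88453 = 1.3268 kg·m².
T = 2π√(I/(mgd)) = 2π√(1.3268/(7.929 × 3.705 × 0.3340)) = 2.310 s.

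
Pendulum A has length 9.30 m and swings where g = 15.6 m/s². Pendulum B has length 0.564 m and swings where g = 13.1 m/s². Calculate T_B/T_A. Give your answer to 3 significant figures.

0.269

T = 2π√(L/g), so T_B/T_A = √((L_B/g_B)/(L_A/g_A)) = √((0.564/13.1)/(9.30/15.6)) = 0.269.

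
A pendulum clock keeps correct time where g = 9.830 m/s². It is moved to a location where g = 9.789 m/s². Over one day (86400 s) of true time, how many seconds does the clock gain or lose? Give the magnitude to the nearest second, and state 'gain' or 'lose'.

The clock's period scales as T ∝ 1/√g, so T'/T = √(9.830/9.789) = 1.00209.
In 86400 s of true time the clock registers 86400/1.00209 = 86219.6 s, so it loses 180 s.

lose 180 s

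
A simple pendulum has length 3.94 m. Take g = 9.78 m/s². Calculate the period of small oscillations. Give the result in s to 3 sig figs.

3.99 s

T = 2π√(L/g) = 2π√(3.94/9.78) = 2π × 0.6347 = 3.99 s.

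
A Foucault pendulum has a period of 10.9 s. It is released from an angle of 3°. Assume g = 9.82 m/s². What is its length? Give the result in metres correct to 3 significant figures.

29.6 m

From T = 2π√(L/g), L = gT²/(4π²) = 9.82 × 10.90²/(4π²) = 29.6 m.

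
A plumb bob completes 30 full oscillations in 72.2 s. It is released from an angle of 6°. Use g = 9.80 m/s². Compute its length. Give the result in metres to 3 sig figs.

T = 72.2/30 = 2.407 s.
From T = 2π√(L/g), L = gT²/(4π²) = 9.80 × 2.407²/(4π²) = 1.44 m.

1.44 m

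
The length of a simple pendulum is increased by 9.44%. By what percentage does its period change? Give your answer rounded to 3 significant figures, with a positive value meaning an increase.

4.61%

T ∝ √L, so T'/T = √(1.094) = 1.046.
Percentage change in T = (1.046 − 1) × 100% = 4.61%.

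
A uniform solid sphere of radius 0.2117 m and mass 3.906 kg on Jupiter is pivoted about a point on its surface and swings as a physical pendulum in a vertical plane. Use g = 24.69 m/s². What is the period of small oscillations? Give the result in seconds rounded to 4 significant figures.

0.6884 s

I_cm = (2/5)mr² = 0.070022 kg·m². The pivot is at distance d = 0.2117 m from the centre of mass.
By the parallel-axis theorem, I = I_cm + md² = 0.070022 + 0.17505 = 0.24508 kg·m².
T = 2π√(I/(mgd)) = 2π√(0.24508/(3.906 × 24.69 × 0.2117)) = 0.6884 s.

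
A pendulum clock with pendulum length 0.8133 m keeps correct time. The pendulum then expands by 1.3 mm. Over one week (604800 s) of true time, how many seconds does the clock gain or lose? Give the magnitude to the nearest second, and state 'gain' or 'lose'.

T ∝ √L, so T'/T = √(0.81460/0.8133) = 1.00080.
In 604800 s of true time the clock registers 604800/1.00080 = 604317.2 s, so it loses 483 s.

lose 483 s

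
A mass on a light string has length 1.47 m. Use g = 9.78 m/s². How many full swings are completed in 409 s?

T = 2π√(L/g) = 2π√(1.47/9.78) = 2.436 s.
Number of complete oscillations = ⌊409/2.436⌋ = ⌊167.9⌋ = 167.

167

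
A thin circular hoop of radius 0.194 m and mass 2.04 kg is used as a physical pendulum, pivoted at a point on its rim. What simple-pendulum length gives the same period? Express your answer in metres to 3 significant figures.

0.388 m

The equivalent simple-pendulum length is L_eq = I/(md), where I is about the pivot and d = 0.1940 m.
I_cm = mR² = 0.07678 kg·m², so I = I_cm + md² = 0.07678 + 0.07678 = 0.1536 kg·m².
L_eq = 0.1536/(2.04 × 0.1940) = 0.388 m.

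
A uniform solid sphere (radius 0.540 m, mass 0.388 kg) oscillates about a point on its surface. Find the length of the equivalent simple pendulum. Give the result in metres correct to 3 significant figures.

0.756 m

The equivalent simple-pendulum length is L_eq = I/(md), where I is about the pivot and d = 0.5400 m.
I_cm = (2/5)mR² = 0.04526 kg·m², so I = I_cm + md² = 0.04526 + 0.1131 = 0.1584 kg·m².
L_eq = 0.1584/(0.388 × 0.5400) = 0.756 m.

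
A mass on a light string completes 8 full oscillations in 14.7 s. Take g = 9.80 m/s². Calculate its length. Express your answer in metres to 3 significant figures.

T = 14.7/8 = 1.837 s.
From T = 2π√(L/g), L = gT²/(4π²) = 9.80 × 1.837²/(4π²) = 0.838 m.

0.838 m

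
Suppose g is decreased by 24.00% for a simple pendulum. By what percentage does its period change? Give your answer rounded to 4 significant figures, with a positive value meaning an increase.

T ∝ 1/√g, so T'/T = 1/√(0.76000) = 1.1471.
Percentage change in T = (1.1471 − 1) × 100% = 14.71%.

14.71%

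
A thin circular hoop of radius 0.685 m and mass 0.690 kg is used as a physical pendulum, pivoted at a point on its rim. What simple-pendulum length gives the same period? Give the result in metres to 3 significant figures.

The equivalent simple-pendulum length is L_eq = I/(md), where I is about the pivot and d = 0.6850 m.
I_cm = mR² = 0.3238 kg·m², so I = I_cm + md² = 0.3238 + 0.3238 = 0.6475 kg·m².
L_eq = 0.6475/(0.690 × 0.6850) = 1.37 m.

1.37 m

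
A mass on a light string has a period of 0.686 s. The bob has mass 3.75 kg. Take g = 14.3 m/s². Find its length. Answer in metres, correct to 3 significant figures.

0.170 m

From T = 2π√(L/g), L = gT²/(4π²) = 14.3 × 0.6860²/(4π²) = 0.170 m.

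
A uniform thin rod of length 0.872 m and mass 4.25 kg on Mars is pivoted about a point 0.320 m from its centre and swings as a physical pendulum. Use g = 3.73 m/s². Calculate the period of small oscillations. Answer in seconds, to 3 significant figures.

For a physical pendulum T = 2π√(I/(mgd)), with d = 0.3200 m from pivot to centre of mass.
I_cm = mL²/12 = 4.25 × 0.872²/12 = 0.2693 kg·m²; I = I_cm + md² = 0.2693 + 4.25 × 0.3200² = 0.7045 kg·m².
T = 2π√(0.7045/(4.25 × 3.73 × 0.3200)) = 2.34 s.

2.34 s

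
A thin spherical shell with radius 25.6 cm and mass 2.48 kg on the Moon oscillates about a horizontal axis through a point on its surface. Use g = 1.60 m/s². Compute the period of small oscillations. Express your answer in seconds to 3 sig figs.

I_cm = (2/3)mr² = 0.1084 kg·m². The pivot is at distance d = 0.256 m from the centre of mass.
By the parallel-axis theorem, I = I_cm + md² = 0.1084 + 0.1625 = 0.2709 kg·m².
T = 2π√(I/(mgd)) = 2π√(0.2709/(2.48 × 1.60 × 0.256)) = 3.24 s.

3.24 s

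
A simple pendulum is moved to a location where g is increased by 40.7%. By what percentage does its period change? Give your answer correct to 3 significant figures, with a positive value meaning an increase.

-15.7%

T ∝ 1/√g, so T'/T = 1/√(1.407) = 0.8430.
Percentage change in T = (0.8430 − 1) × 100% = -15.7%.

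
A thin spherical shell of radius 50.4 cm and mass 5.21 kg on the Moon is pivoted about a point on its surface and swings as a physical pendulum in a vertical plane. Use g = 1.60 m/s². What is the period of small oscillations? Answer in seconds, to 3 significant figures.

4.55 s

I_cm = (2/3)mr² = 0.8823 kg·m². The pivot is at distance d = 0.504 m from the centre of mass.
By the parallel-axis theorem, I = I_cm + md² = 0.8823 + 1.323 = 2.206 kg·m².
T = 2π√(I/(mgd)) = 2π√(2.206/(5.21 × 1.60 × 0.504)) = 4.55 s.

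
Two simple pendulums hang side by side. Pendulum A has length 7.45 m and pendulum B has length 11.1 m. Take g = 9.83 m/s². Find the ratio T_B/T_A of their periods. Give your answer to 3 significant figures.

1.22

T ∝ √L, so T_B/T_A = √(L_B/L_A) = √(11.1/7.45) = 1.22.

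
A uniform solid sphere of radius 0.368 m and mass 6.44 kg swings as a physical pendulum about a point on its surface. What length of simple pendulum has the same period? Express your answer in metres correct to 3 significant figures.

The equivalent simple-pendulum length is L_eq = I/(md), where I is about the pivot and d = 0.3680 m.
I_cm = (2/5)mR² = 0.3489 kg·m², so I = I_cm + md² = 0.3489 + 0.8721 = 1.221 kg·m².
L_eq = 1.221/(6.44 × 0.3680) = 0.515 m.

0.515 m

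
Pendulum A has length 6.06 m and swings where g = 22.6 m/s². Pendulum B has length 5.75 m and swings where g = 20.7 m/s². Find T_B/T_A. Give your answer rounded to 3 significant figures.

1.02

T = 2π√(L/g), so T_B/T_A = √((L_B/g_B)/(L_A/g_A)) = √((5.75/20.7)/(6.06/22.6)) = 1.02.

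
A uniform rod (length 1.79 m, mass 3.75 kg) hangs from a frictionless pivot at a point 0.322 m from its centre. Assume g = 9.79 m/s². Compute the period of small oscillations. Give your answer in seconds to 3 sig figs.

2.15 s

For a physical pendulum T = 2π√(I/(mgd)), with d = 0.3220 m from pivot to centre of mass.
I_cm = mL²/12 = 3.75 × 1.79²/12 = 1.001 kg·m²; I = I_cm + md² = 1.001 + 3.75 × 0.3220² = 1.390 kg·m².
T = 2π√(1.390/(3.75 × 9.79 × 0.3220)) = 2.15 s.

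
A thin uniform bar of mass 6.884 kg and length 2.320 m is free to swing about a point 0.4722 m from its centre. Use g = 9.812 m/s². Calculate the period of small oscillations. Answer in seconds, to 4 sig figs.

2.392 s

For a physical pendulum T = 2π√(I/(mgd)), with d = 0.47220 m from pivot to centre of mass.
I_cm = mL²/12 = 6.884 × 2.320²/12 = 3.0877 kg·m²; I = I_cm + md² = 3.0877 + 6.884 × 0.47220² = 4.6226 kg·m².
T = 2π√(4.6226/(6.884 × 9.812 × 0.47220)) = 2.392 s.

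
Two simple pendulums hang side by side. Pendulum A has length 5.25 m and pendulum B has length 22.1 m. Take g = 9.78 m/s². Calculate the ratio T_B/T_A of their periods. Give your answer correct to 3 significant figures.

T ∝ √L, so T_B/T_A = √(L_B/L_A) = √(22.1/5.25) = 2.05.

2.05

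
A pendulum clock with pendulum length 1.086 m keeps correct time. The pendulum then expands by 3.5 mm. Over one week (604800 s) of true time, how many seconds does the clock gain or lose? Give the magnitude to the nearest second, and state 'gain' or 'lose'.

T ∝ √L, so T'/T = √(1.08950/1.086) = 1.00161.
In 604800 s of true time the clock registers 604800/1.00161 = 603827.8 s, so it loses 972 s.

lose 972 s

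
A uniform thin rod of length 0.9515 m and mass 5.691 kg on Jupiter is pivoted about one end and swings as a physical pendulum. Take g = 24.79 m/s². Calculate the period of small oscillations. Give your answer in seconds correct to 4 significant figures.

For a physical pendulum T = 2π√(I/(mgd)), with d = 0.47575 m from pivot to centre of mass.
I_cm = mL²/12 = 5.691 × 0.9515²/12 = 0.42936 kg·m²; I = I_cm + md² = 0.42936 + 5.691 × 0.47575² = 1.7175 kg·m².
T = 2π√(1.7175/(5.691 × 24.79 × 0.47575)) = 1.005 s.

1.005 s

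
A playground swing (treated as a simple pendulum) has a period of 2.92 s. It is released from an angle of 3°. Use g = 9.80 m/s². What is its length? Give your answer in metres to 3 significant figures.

2.12 m

From T = 2π√(L/g), L = gT²/(4π²) = 9.80 × 2.920²/(4π²) = 2.12 m.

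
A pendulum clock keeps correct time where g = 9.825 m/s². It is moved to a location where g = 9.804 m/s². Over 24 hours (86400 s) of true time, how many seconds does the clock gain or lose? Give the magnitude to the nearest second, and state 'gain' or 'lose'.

The clock's period scales as T ∝ 1/√g, so T'/T = √(9.825/9.804) = 1.00107.
In 86400 s of true time the clock registers 86400/1.00107 = 86307.6 s, so it loses 92 s.

lose 92 s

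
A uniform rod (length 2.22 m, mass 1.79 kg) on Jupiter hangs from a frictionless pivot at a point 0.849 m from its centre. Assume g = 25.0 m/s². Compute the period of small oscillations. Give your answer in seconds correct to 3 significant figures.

For a physical pendulum T = 2π√(I/(mgd)), with d = 0.8490 m from pivot to centre of mass.
I_cm = mL²/12 = 1.79 × 2.22²/12 = 0.7352 kg·m²; I = I_cm + md² = 0.7352 + 1.79 × 0.8490² = 2.025 kg·m².
T = 2π√(2.025/(1.79 × 25.0 × 0.8490)) = 1.45 s.

1.45 s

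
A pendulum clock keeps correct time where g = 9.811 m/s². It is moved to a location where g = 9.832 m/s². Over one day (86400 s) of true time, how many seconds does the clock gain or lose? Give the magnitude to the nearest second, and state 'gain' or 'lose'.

gain 92 s

The clock's period scales as T ∝ 1/√g, so T'/T = √(9.811/9.832) = 0.998931.
In 86400 s of true time the clock registers 86400/0.998931 = 86492.4 s, so it gains 92 s.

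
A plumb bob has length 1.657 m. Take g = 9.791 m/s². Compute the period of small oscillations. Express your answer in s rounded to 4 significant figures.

2.585 s

T = 2π√(L/g) = 2π√(1.657/9.791) = 2π × 0.41138 = 2.585 s.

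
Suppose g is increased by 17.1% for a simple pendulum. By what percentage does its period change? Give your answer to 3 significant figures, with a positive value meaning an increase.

T ∝ 1/√g, so T'/T = 1/√(1.171) = 0.9241.
Percentage change in T = (0.9241 − 1) × 100% = -7.59%.

-7.59%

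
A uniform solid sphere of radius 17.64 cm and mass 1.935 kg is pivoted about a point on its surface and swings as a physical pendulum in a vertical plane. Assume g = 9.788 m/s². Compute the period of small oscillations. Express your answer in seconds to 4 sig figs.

I_cm = (2/5)mr² = 0.024085 kg·m². The pivot is at distance d = 0.1764 m from the centre of mass.
By the parallel-axis theorem, I = I_cm + md² = 0.024085 + 0.060211 = 0.084296 kg·m².
T = 2π√(I/(mgd)) = 2π√(0.084296/(1.935 × 9.788 × 0.1764)) = 0.9980 s.

0.9980 s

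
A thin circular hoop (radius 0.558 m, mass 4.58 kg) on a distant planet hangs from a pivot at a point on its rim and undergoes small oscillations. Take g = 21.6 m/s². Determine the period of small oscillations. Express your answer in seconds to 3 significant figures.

1.43 s

I_cm = mr² = 1.426 kg·m². The pivot is at distance d = 0.558 m from the centre of mass.
By the parallel-axis theorem, I = I_cm + md² = 1.426 + 1.426 = 2.852 kg·m².
T = 2π√(I/(mgd)) = 2π√(2.852/(4.58 × 21.6 × 0.558)) = 1.43 s.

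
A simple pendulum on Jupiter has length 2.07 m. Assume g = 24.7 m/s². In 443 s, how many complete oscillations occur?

T = 2π√(L/g) = 2π√(2.07/24.7) = 1.819 s.
Number of complete oscillations = ⌊443/1.819⌋ = ⌊243.5⌋ = 243.

243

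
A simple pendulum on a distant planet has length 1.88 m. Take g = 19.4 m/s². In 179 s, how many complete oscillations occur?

91

T = 2π√(L/g) = 2π√(1.88/19.4) = 1.956 s.
Number of complete oscillations = ⌊179/1.956⌋ = ⌊91.52⌋ = 91.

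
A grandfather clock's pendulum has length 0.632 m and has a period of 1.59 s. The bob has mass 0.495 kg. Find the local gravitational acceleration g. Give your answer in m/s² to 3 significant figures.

9.87 m/s²

From T = 2π√(L/g), g = 4π²L/T² = 4π² × 0.632/1.590² = 9.87 m/s².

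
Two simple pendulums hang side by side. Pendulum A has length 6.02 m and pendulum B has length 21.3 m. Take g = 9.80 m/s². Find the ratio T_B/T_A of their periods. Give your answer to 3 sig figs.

1.88

T ∝ √L, so T_B/T_A = √(L_B/L_A) = √(21.3/6.02) = 1.88.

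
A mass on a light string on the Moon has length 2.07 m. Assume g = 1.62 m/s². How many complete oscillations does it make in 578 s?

81

T = 2π√(L/g) = 2π√(2.07/1.62) = 7.102 s.
Number of complete oscillations = ⌊578/7.102⌋ = ⌊81.38⌋ = 81.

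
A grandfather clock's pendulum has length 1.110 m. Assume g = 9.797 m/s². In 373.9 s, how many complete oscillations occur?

T = 2π√(L/g) = 2π√(1.110/9.797) = 2.1149 s.
Number of complete oscillations = ⌊373.9/2.1149⌋ = ⌊176.79⌋ = 176.

176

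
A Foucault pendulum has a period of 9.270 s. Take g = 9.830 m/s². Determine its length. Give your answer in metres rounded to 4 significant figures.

21.40 m

From T = 2π√(L/g), L = gT²/(4π²) = 9.830 × 9.2700²/(4π²) = 21.40 m.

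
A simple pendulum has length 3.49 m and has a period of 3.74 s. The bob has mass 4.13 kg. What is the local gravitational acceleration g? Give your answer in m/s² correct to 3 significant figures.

From T = 2π√(L/g), g = 4π²L/T² = 4π² × 3.49/3.740² = 9.85 m/s².

9.85 m/s²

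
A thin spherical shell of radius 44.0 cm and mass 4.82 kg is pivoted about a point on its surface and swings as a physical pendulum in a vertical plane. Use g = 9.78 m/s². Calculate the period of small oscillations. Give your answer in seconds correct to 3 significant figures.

1.72 s

I_cm = (2/3)mr² = 0.6221 kg·m². The pivot is at distance d = 0.440 m from the centre of mass.
By the parallel-axis theorem, I = I_cm + md² = 0.6221 + 0.9332 = 1.555 kg·m².
T = 2π√(I/(mgd)) = 2π√(1.555/(4.82 × 9.78 × 0.440)) = 1.72 s.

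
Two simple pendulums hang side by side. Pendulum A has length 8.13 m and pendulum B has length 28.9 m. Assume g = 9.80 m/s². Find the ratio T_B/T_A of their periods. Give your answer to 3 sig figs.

T ∝ √L, so T_B/T_A = √(L_B/L_A) = √(28.9/8.13) = 1.89.

1.89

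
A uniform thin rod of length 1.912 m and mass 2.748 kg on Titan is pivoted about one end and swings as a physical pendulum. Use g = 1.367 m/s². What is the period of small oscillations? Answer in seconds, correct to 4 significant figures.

6.067 s

For a physical pendulum T = 2π√(I/(mgd)), with d = 0.95600 m from pivot to centre of mass.
I_cm = mL²/12 = 2.748 × 1.912²/12 = 0.83717 kg·m²; I = I_cm + md² = 0.83717 + 2.748 × 0.95600² = 3.3487 kg·m².
T = 2π√(3.3487/(2.748 × 1.367 × 0.95600)) = 6.067 s.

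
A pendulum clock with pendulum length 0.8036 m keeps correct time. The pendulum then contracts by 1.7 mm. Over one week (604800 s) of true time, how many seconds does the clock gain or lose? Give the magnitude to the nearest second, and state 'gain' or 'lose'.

gain 641 s

T ∝ √L, so T'/T = √(0.80190/0.8036) = 0.998942.
In 604800 s of true time the clock registers 604800/0.998942 = 605440.7 s, so it gains 641 s.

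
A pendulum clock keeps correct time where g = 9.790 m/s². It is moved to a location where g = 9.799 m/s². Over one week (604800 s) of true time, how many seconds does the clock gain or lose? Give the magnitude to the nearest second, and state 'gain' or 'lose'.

gain 278 s

The clock's period scales as T ∝ 1/√g, so T'/T = √(9.790/9.799) = 0.999541.
In 604800 s of true time the clock registers 604800/0.999541 = 605077.9 s, so it gains 278 s.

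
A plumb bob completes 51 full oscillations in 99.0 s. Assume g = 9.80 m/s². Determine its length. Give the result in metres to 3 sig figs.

T = 99.0/51 = 1.941 s.
From T = 2π√(L/g), L = gT²/(4π²) = 9.80 × 1.941²/(4π²) = 0.935 m.

0.935 m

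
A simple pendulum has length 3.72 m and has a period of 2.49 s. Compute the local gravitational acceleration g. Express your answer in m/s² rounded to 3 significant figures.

From T = 2π√(L/g), g = 4π²L/T² = 4π² × 3.72/2.490² = 23.7 m/s².

23.7 m/s²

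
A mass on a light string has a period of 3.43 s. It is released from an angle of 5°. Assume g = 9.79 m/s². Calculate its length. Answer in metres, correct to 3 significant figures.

2.92 m

From T = 2π√(L/g), L = gT²/(4π²) = 9.79 × 3.430²/(4π²) = 2.92 m.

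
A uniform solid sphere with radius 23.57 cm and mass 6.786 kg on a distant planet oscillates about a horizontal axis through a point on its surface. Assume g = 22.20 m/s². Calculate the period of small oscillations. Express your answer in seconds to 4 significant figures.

I_cm = (2/5)mr² = 0.15080 kg·m². The pivot is at distance d = 0.2357 m from the centre of mass.
By the parallel-axis theorem, I = I_cm + md² = 0.15080 + 0.37699 = 0.52779 kg·m².
T = 2π√(I/(mgd)) = 2π√(0.52779/(6.786 × 22.20 × 0.2357)) = 0.7660 s.

0.7660 s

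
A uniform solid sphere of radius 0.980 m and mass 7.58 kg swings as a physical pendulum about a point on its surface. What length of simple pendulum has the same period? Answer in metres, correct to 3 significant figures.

The equivalent simple-pendulum length is L_eq = I/(md), where I is about the pivot and d = 0.9800 m.
I_cm = (2/5)mR² = 2.912 kg·m², so I = I_cm + md² = 2.912 + 7.280 = 10.19 kg·m².
L_eq = 10.19/(7.58 × 0.9800) = 1.37 m.

1.37 m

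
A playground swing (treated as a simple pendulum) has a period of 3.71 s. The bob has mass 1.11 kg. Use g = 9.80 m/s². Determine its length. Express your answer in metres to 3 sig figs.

From T = 2π√(L/g), L = gT²/(4π²) = 9.80 × 3.710²/(4π²) = 3.42 m.

3.42 m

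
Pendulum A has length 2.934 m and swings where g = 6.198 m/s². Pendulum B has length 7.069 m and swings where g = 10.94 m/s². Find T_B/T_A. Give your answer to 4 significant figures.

T = 2π√(L/g), so T_B/T_A = √((L_B/g_B)/(L_A/g_A)) = √((7.069/10.94)/(2.934/6.198)) = 1.168.

1.168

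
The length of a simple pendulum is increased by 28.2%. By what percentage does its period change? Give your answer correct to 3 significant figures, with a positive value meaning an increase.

13.2%

T ∝ √L, so T'/T = √(1.282) = 1.132.
Percentage change in T = (1.132 − 1) × 100% = 13.2%.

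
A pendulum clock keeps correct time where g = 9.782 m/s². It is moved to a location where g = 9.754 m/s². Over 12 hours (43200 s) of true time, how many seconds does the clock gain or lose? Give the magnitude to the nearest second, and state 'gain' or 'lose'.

lose 62 s

The clock's period scales as T ∝ 1/√g, so T'/T = √(9.782/9.754) = 1.00143.
In 43200 s of true time the clock registers 43200/1.00143 = 43138.1 s, so it loses 62 s.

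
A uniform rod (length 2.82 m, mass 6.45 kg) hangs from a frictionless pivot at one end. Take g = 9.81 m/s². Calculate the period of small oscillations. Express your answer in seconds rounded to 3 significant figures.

For a physical pendulum T = 2π√(I/(mgd)), with d = 1.410 m from pivot to centre of mass.
I_cm = mL²/12 = 6.45 × 2.82²/12 = 4.274 kg·m²; I = I_cm + md² = 4.274 + 6.45 × 1.410² = 17.10 kg·m².
T = 2π√(17.10/(6.45 × 9.81 × 1.410)) = 2.75 s.

2.75 s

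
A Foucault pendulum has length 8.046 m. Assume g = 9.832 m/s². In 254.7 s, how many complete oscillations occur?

44

T = 2π√(L/g) = 2π√(8.046/9.832) = 5.6839 s.
Number of complete oscillations = ⌊254.7/5.6839⌋ = ⌊44.811⌋ = 44.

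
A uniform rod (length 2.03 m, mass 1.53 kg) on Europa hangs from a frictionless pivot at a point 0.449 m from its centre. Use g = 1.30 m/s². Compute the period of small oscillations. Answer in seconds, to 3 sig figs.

For a physical pendulum T = 2π√(I/(mgd)), with d = 0.4490 m from pivot to centre of mass.
I_cm = mL²/12 = 1.53 × 2.03²/12 = 0.5254 kg·m²; I = I_cm + md² = 0.5254 + 1.53 × 0.4490² = 0.8339 kg·m².
T = 2π√(0.8339/(1.53 × 1.30 × 0.4490)) = 6.07 s.

6.07 s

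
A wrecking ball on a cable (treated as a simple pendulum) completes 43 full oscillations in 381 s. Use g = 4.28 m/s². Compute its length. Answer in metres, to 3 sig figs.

T = 381/43 = 8.860 s.
From T = 2π√(L/g), L = gT²/(4π²) = 4.28 × 8.860²/(4π²) = 8.51 m.

8.51 m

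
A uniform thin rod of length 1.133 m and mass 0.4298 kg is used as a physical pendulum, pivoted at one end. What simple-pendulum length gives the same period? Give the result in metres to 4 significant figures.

0.7553 m

The equivalent simple-pendulum length is L_eq = I/(md), where I is about the pivot and d = 0.56650 m.
I_cm = (1/12)mL² = 0.045977 kg·m², so I = I_cm + md² = 0.045977 + 0.13793 = 0.18391 kg·m².
L_eq = 0.18391/(0.4298 × 0.56650) = 0.7553 m.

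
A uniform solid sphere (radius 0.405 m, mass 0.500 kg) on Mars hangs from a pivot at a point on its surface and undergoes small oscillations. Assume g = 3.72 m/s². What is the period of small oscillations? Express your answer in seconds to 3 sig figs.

I_cm = (2/5)mr² = 0.03281 kg·m². The pivot is at distance d = 0.405 m from the centre of mass.
By the parallel-axis theorem, I = I_cm + md² = 0.03281 + 0.08201 = 0.1148 kg·m².
T = 2π√(I/(mgd)) = 2π√(0.1148/(0.500 × 3.72 × 0.405)) = 2.45 s.

2.45 s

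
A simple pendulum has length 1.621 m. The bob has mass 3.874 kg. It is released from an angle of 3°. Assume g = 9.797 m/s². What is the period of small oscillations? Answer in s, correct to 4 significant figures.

2.556 s

T = 2π√(L/g) = 2π√(1.621/9.797) = 2π × 0.40677 = 2.556 s.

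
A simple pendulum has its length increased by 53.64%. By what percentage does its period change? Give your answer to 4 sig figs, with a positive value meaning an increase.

23.95%

T ∝ √L, so T'/T = √(1.5364) = 1.2395.
Percentage change in T = (1.2395 − 1) × 100% = 23.95%.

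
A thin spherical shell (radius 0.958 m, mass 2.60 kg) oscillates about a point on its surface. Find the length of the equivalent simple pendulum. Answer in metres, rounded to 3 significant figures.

1.60 m

The equivalent simple-pendulum length is L_eq = I/(md), where I is about the pivot and d = 0.9580 m.
I_cm = (2/3)mR² = 1.591 kg·m², so I = I_cm + md² = 1.591 + 2.386 = 3.977 kg·m².
L_eq = 3.977/(2.60 × 0.9580) = 1.60 m.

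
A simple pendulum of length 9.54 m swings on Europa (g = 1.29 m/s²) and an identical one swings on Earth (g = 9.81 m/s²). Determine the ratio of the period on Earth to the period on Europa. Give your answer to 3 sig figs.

0.363

T ∝ 1/√g, so T₂/T₁ = √(g₁/g₂) = √(1.29/9.81) = 0.363.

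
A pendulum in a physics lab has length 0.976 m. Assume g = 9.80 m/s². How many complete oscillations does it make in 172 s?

T = 2π√(L/g) = 2π√(0.976/9.80) = 1.983 s.
Number of complete oscillations = ⌊172/1.983⌋ = ⌊86.74⌋ = 86.

86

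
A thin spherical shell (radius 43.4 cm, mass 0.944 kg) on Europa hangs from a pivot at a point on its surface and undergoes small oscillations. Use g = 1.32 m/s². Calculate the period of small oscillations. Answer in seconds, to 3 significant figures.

I_cm = (2/3)mr² = 0.1185 kg·m². The pivot is at distance d = 0.434 m from the centre of mass.
By the parallel-axis theorem, I = I_cm + md² = 0.1185 + 0.1778 = 0.2963 kg·m².
T = 2π√(I/(mgd)) = 2π√(0.2963/(0.944 × 1.32 × 0.434)) = 4.65 s.

4.65 s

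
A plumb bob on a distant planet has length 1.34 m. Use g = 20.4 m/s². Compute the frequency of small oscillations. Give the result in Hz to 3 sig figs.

T = 2π√(L/g) = 2π√(1.34/20.4) = 1.610 s, so f = 1/T = 0.621 Hz.

0.621 Hz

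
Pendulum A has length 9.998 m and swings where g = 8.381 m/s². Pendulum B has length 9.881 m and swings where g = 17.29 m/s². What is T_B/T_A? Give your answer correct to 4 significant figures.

0.6921

T = 2π√(L/g), so T_B/T_A = √((L_B/g_B)/(L_A/g_A)) = √((9.881/17.29)/(9.998/8.381)) = 0.6921.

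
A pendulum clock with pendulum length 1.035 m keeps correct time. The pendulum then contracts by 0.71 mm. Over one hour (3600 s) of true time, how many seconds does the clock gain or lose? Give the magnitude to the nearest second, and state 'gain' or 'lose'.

T ∝ √L, so T'/T = √(1.03429/1.035) = 0.999657.
In 3600 s of true time the clock registers 3600/0.999657 = 3601.2 s, so it gains 1 s.

gain 1 s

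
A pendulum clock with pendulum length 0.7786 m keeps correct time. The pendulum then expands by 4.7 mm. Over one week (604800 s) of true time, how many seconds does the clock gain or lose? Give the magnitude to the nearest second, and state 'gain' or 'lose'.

T ∝ √L, so T'/T = √(0.78330/0.7786) = 1.00301.
In 604800 s of true time the clock registers 604800/1.00301 = 602982.8 s, so it loses 1817 s.

lose 1817 s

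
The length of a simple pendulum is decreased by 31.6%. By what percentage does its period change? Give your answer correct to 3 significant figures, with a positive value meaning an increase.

T ∝ √L, so T'/T = √(0.6840) = 0.8270.
Percentage change in T = (0.8270 − 1) × 100% = -17.3%.

-17.3%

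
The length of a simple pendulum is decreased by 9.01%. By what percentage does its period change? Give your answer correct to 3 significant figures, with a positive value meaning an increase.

-4.61%

T ∝ √L, so T'/T = √(0.9099) = 0.9539.
Percentage change in T = (0.9539 − 1) × 100% = -4.61%.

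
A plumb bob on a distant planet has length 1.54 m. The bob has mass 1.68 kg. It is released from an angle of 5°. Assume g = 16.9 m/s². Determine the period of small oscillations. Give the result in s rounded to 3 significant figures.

1.90 s

T = 2π√(L/g) = 2π√(1.54/16.9) = 2π × 0.3019 = 1.90 s.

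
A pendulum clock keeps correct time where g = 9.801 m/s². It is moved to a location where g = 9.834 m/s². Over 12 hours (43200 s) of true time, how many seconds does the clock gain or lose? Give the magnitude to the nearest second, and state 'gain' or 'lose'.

The clock's period scales as T ∝ 1/√g, so T'/T = √(9.801/9.834) = 0.998321.
In 43200 s of true time the clock registers 43200/0.998321 = 43272.7 s, so it gains 73 s.

gain 73 s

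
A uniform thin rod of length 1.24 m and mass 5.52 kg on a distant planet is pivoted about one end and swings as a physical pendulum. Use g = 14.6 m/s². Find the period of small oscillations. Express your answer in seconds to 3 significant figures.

For a physical pendulum T = 2π√(I/(mgd)), with d = 0.6200 m from pivot to centre of mass.
I_cm = mL²/12 = 5.52 × 1.24²/12 = 0.7073 kg·m²; I = I_cm + md² = 0.7073 + 5.52 × 0.6200² = 2.829 kg·m².
T = 2π√(2.829/(5.52 × 14.6 × 0.6200)) = 1.50 s.

1.50 s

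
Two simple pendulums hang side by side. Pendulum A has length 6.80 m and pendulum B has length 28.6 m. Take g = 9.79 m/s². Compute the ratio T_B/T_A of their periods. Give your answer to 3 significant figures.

2.05

T ∝ √L, so T_B/T_A = √(L_B/L_A) = √(28.6/6.80) = 2.05.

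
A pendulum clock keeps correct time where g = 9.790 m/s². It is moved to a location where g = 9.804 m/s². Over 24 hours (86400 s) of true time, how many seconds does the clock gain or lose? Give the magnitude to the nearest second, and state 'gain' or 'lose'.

gain 62 s

The clock's period scales as T ∝ 1/√g, so T'/T = √(9.790/9.804) = 0.999286.
In 86400 s of true time the clock registers 86400/0.999286 = 86461.8 s, so it gains 62 s.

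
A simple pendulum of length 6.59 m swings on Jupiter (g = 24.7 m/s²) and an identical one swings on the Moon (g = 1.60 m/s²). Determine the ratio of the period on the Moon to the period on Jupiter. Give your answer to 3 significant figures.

T ∝ 1/√g, so T₂/T₁ = √(g₁/g₂) = √(24.7/1.60) = 3.93.

3.93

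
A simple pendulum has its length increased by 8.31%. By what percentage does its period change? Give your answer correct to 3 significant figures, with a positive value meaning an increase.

4.07%

T ∝ √L, so T'/T = √(1.083) = 1.041.
Percentage change in T = (1.041 − 1) × 100% = 4.07%.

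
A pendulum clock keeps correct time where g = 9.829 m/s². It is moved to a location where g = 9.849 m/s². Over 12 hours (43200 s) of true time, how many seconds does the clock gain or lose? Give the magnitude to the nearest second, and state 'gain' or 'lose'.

The clock's period scales as T ∝ 1/√g, so T'/T = √(9.829/9.849) = 0.998984.
In 43200 s of true time the clock registers 43200/0.998984 = 43243.9 s, so it gains 44 s.

gain 44 s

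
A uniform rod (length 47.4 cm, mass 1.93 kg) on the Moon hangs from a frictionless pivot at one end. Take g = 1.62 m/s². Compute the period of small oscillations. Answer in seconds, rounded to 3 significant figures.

2.78 s

For a physical pendulum T = 2π√(I/(mgd)), with d = 0.2370 m from pivot to centre of mass.
I_cm = mL²/12 = 1.93 × 0.474²/12 = 0.03614 kg·m²; I = I_cm + md² = 0.03614 + 1.93 × 0.2370² = 0.1445 kg·m².
T = 2π√(0.1445/(1.93 × 1.62 × 0.2370)) = 2.78 s.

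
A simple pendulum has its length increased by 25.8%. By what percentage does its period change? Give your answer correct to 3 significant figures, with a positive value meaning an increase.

12.2%

T ∝ √L, so T'/T = √(1.258) = 1.122.
Percentage change in T = (1.122 − 1) × 100% = 12.2%.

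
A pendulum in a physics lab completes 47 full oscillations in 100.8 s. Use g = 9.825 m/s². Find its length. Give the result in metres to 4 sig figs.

T = 100.8/47 = 2.1447 s.
From T = 2π√(L/g), L = gT²/(4π²) = 9.825 × 2.1447²/(4π²) = 1.145 m.

1.145 m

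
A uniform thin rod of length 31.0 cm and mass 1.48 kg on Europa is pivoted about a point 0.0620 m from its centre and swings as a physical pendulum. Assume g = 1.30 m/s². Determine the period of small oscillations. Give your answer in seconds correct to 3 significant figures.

For a physical pendulum T = 2π√(I/(mgd)), with d = 0.06200 m from pivot to centre of mass.
I_cm = mL²/12 = 1.48 × 0.310²/12 = 0.01185 kg·m²; I = I_cm + md² = 0.01185 + 1.48 × 0.06200² = 0.01754 kg·m².
T = 2π√(0.01754/(1.48 × 1.30 × 0.06200)) = 2.41 s.

2.41 s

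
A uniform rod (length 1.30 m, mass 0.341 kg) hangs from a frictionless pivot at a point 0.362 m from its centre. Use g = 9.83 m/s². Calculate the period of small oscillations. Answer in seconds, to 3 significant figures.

For a physical pendulum T = 2π√(I/(mgd)), with d = 0.3620 m from pivot to centre of mass.
I_cm = mL²/12 = 0.341 × 1.30²/12 = 0.04802 kg·m²; I = I_cm + md² = 0.04802 + 0.341 × 0.3620² = 0.09271 kg·m².
T = 2π√(0.09271/(0.341 × 9.83 × 0.3620)) = 1.74 s.

1.74 s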